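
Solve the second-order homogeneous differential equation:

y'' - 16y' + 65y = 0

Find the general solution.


Characteristic equation: r² - 16r + 65 = 0.
Discriminant is negative; roots r = 8 ± 1i (complex conjugate pair).
General solution uses e^(α x)(C₁ cos(β x) + C₂ sin(β x)): y = e^(8x)(C₁cos(x) + C₂sin(x)).


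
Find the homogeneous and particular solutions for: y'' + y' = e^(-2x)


Characteristic roots of r² + r = 0 are 0, -1.
y_h = C₁ + C₂e^(-x).
Forcing exponent -2 is not a characteristic root; try y_p = Ae^(-2x).
Substitute: A·(4 + (1)·-2 + (0)) = A·2 = 1, so A = 1/2.
General solution: y = C₁ + C₂e^(-x) + (1/2)e^(-2x).


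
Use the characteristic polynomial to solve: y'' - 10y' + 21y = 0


Characteristic equation: r² - 10r + 21 = 0.
Factor: (r - 3)(r - 7) = 0 ⇒ r = 3, 7 (distinct real).
General solution: y = C₁e^(3x) + C₂e^(7x).


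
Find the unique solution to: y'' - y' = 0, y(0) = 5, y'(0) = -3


Characteristic roots of r² - r = 0 are 1, 0.
General solution y = c₁ e^(x) + c₂.
Apply y(0) = 5: c₁ + c₂ = 5. Apply y'(0) = -3: 1 c₁ + 0 c₂ = -3.
Solve: c₁ = -3, c₂ = 8.
Particular solution: y = -3e^(x) + 8.


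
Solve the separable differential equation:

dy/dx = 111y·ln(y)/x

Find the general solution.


Separate: dy/[y ln(y)] = 111 dx/x.
Substitute u = ln(y): du/u = 111 dx/x.
Integrate: ln|ln(y)| = 111ln|x| + C₀, hence ln(y) = C·x^111.


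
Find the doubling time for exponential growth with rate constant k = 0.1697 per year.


Exponential growth: P(t) = P₀ e^(0.1697t). Set P(t)/P₀ = 2: e^(0.1697t) = 2.
Solve: t = ln(2)/0.1697 ≈ 4.08 years.


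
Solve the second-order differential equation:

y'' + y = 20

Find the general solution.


Homogeneous part: r² + 1 = 0 ⇒ r = ±1i, so y_h = C₁cos(x) + C₂sin(x).
Try constant y_p = A; plug in: 1A = 20 ⇒ A = 20.
General solution: y = C₁cos(x) + C₂sin(x) + 20.


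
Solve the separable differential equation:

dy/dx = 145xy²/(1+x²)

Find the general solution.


Separate: dy/y² = 145x/(1+x²) dx.
Integrate LHS: ∫ dy/y² = -1/y.
Integrate RHS via u = 1+x²: (145/2)ln(1+x²) + C.
Result: -1/y = (145/2)ln(1+x²) + C.


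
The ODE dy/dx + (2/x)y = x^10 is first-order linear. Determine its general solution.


P(x) = 2/x ⇒ μ = x^2.
(x^2 y)' = x^2·x^10 = x^12.
Integrate: x^2 y = x^13/(13) + C.
Solve for y: y = (1/13)x^11 + C/x^2.


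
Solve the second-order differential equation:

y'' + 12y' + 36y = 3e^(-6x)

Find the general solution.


Characteristic polynomial (r + 6)² = 0; repeated root r = -6.
y_h = (C₁ + C₂x)e^(-6x). Forcing matches the repeated root (resonance), so try y_p = Ax² e^(-6x).
Substitute and solve for A: 2A = 3, so A = 3/2.
General solution: y = (C₁ + C₂x + (3/2)x²)e^(-6x).


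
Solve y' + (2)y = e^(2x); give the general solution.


P(x) = 2 ⇒ μ = e^(2x).
(μ y)' = e^(4x) ⇒ μ y = (1/4)e^(4x) + C.
Divide by μ: y = (1/4)e^(2x) + Ce^(-2x).


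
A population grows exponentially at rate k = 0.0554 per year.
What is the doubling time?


Exponential growth: P(t) = P₀ e^(0.0554t). Set P(t)/P₀ = 2: e^(0.0554t) = 2.
Solve: t = ln(2)/0.0554 ≈ 12.51 years.


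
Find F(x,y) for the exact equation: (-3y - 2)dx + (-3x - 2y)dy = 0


Check exactness: ∂M/∂y = -3 and ∂N/∂x = -3; equal, so the equation is exact.
Integrate M with respect to x (treating y as constant): ∫M dx = -3xy - 2x + h(y).
Differentiate w.r.t. y and set equal to N: the x-dependent terms already match, leaving h'(y) = -2y. Integrate: h(y) = -y^2.
So F(x,y) = -3xy - y^2 - 2x.
General solution: -3xy - y^2 - 2x = C.


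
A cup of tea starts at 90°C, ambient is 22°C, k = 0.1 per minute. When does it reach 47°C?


From T(t) = T_a + (T₀ - T_a)e^(-kt), set T(t) = 47:
(47 - 22) / (90 - 22) = e^(-0.1t), so t = -ln(0.368)/0.1 ≈ 10.0 minutes.


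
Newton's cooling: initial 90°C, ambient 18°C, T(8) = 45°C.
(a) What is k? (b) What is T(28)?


Newton's law: T(t) = T_a + (T₀ - T_a)e^(-kt).
(a) Use T(8) = 45: (45 - 18)/(90 - 18) = e^(-k·8), so k = -ln(0.375)/8 ≈ 0.1226.
(b) Apply k to t = 28: T(28) = 18 + (72)e^(-3.433) ≈ 20.3°C.


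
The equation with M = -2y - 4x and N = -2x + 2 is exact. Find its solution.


Check exactness: ∂M/∂y = -2 and ∂N/∂x = -2; equal, so the equation is exact.
Integrate M with respect to x (treating y as constant): ∫M dx = -2xy - 2x^2 + h(y).
Differentiate w.r.t. y and set equal to N: the x-dependent terms already match, leaving h'(y) = 2. Integrate: h(y) = 2y.
So F(x,y) = -2xy - 2x^2 + 2y.
General solution: -2xy - 2x^2 + 2y = C.


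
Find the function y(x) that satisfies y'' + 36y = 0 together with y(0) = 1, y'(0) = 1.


Characteristic roots of r² + 36 = 0 are ±6i, so y = C₁cos(6x) + C₂sin(6x).
Apply y(0) = 1: C₁ = 1. Differentiate and apply y'(0) = 1: 6·C₂ = 1, so C₂ = 1/6.
Particular solution: y = cos(6x) + (1/6)sin(6x).


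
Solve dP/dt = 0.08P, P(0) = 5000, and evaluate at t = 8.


The ODE dP/dt = 0.08P has solution P(t) = P(0)e^(0.08t).
Substitute P(0) = 5000 and t = 8: P(8) = 5000 e^(0.64) ≈ 9482.


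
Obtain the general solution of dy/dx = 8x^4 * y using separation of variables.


Separate variables: dy/y = 8x^4 dx.
Integrate: ln|y| = (8/5)x^5 + C₀.
Exponentiate: y = Ce^((8/5)x^5).


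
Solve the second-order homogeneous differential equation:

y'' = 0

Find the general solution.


Characteristic equation: r² = 0, i.e. (r - 0)² = 0.
Repeated root r = 0; include an x factor for the second linearly independent solution.
General solution: y = C₁ + C₂x.


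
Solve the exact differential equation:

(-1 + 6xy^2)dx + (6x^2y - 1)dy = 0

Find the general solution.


Check exactness: ∂M/∂y = 12xy and ∂N/∂x = 12xy; equal, so the equation is exact.
Integrate M with respect to x (treating y as constant): ∫M dx = -x + 3x^2y^2 + h(y).
Differentiate w.r.t. y and set equal to N: the x-dependent terms already match, leaving h'(y) = -1. Integrate: h(y) = -y.
So F(x,y) = -x + 3x^2y^2 - y.
General solution: -x + 3x^2y^2 - y = C.


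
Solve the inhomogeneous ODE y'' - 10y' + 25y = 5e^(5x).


Characteristic polynomial (r - 5)² = 0; repeated root r = 5.
y_h = (C₁ + C₂x)e^(5x). Forcing matches the repeated root (resonance), so try y_p = Ax² e^(5x).
Substitute and solve for A: 2A = 5, so A = 5/2.
General solution: y = (C₁ + C₂x + (5/2)x²)e^(5x).


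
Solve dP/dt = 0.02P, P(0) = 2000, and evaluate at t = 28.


The ODE dP/dt = 0.02P has solution P(t) = P(0)e^(0.02t).
Substitute P(0) = 2000 and t = 28: P(28) = 2000 e^(0.56) ≈ 3501.


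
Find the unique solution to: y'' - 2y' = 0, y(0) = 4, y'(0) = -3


Characteristic roots of r² - 2r = 0 are 2, 0.
General solution y = c₁ e^(2x) + c₂.
Apply y(0) = 4: c₁ + c₂ = 4. Apply y'(0) = -3: 2 c₁ + 0 c₂ = -3.
Solve: c₁ = -3/2, c₂ = 11/2.
Particular solution: y = -(3/2)e^(2x) + 11/2.


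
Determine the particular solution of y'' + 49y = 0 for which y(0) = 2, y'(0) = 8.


Characteristic roots of r² + 49 = 0 are ±7i, so y = C₁cos(7x) + C₂sin(7x).
Apply y(0) = 2: C₁ = 2. Differentiate and apply y'(0) = 8: 7·C₂ = 8, so C₂ = 8/7.
Particular solution: y = 2cos(7x) + (8/7)sin(7x).


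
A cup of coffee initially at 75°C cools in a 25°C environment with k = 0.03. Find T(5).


Newton's law: dT/dt = -k(T - T_a) has solution T(t) = T_a + (T₀ - T_a)e^(-kt).
Plug in T_a = 25, T₀ = 75, k = 0.03, t = 5: T(5) = 25 + (50)e^(-0.15) ≈ 68.0°C.


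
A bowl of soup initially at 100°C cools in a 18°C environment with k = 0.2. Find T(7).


Newton's law: dT/dt = -k(T - T_a) has solution T(t) = T_a + (T₀ - T_a)e^(-kt).
Plug in T_a = 18, T₀ = 100, k = 0.2, t = 7: T(7) = 18 + (82)e^(-1.40) ≈ 38.2°C.


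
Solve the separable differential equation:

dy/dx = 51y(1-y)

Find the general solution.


Separate: dy/[y(1-y)] = 51 dx.
Partial fractions: 1/[y(1-y)] = 1/y + 1/(1-y).
Integrate: ln|y/(1-y)| = 51x + C₀.
Solve for y: y = 1/(1 + Ce^(-51x)).


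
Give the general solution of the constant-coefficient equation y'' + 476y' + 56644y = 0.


Characteristic equation: r² + 476r + 56644 = 0, i.e. (r + 238)² = 0.
Repeated root r = -238; include an x factor for the second linearly independent solution.
General solution: y = (C₁ + C₂x)e^(-238x).


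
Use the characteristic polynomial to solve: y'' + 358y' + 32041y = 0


Characteristic equation: r² + 358r + 32041 = 0, i.e. (r + 179)² = 0.
Repeated root r = -179; include an x factor for the second linearly independent solution.
General solution: y = (C₁ + C₂x)e^(-179x).


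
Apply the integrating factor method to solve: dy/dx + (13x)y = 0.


P(x) = 13x ⇒ μ = e^((13/2)x²).
Q(x) = 0 so μ y is constant: y = Ce^(-(13/2)x²).


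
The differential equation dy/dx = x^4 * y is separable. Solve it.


Separate variables: dy/y = x^4 dx.
Integrate: ln|y| = (1/5)x^5 + C₀.
Exponentiate: y = Ce^((1/5)x^5).


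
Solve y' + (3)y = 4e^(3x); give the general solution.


P(x) = 3 ⇒ μ = e^(3x).
(μ y)' = 4e^(6x) ⇒ μ y = (4/6)e^(6x) + C.
Divide by μ: y = (2/3)e^(3x) + Ce^(-3x).


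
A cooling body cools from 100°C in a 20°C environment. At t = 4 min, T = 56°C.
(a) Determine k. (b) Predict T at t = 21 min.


Newton's law: T(t) = T_a + (T₀ - T_a)e^(-kt).
(a) Use T(4) = 56: (56 - 20)/(100 - 20) = e^(-k·4), so k = -ln(0.450)/4 ≈ 0.1996.
(b) Apply k to t = 21: T(21) = 20 + (80)e^(-4.192) ≈ 21.2°C.


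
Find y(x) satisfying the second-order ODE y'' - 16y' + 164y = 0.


Characteristic equation: r² - 16r + 164 = 0.
Discriminant is negative; roots r = 8 ± 10i (complex conjugate pair).
General solution uses e^(α x)(C₁ cos(β x) + C₂ sin(β x)): y = e^(8x)(C₁cos(10x) + C₂sin(10x)).


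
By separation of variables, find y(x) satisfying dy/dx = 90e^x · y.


Separate variables: dy/y = 90e^x dx.
Integrate: ln|y| = 90e^x + C₀.
Exponentiate: y = Ce^(90e^x).


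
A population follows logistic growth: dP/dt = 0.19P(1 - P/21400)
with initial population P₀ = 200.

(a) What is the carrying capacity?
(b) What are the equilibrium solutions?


Logistic ODE dP/dt = 0.19P(1 - P/21400) has equilibria where dP/dt = 0, i.e. P = 0 or P = 21400.
The coefficient (1 - P/K) = 0 when P = K, identifying K = 21400 as the carrying capacity.
(a) K = 21400; (b) equilibria P = 0 and P = 21400.


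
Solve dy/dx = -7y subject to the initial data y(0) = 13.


General solution of y' = -7y is y = Ce^(-7x).
Apply y(0) = 13: C = 13.
Particular solution: y = 13e^(-7x).


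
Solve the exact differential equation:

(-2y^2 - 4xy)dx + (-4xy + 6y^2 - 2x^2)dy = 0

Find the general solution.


Check exactness: ∂M/∂y = -4y - 4x and ∂N/∂x = -4y - 4x; equal, so the equation is exact.
Integrate M with respect to x (treating y as constant): ∫M dx = -2xy^2 - 2x^2y + h(y).
Differentiate w.r.t. y and set equal to N: the x-dependent terms already match, leaving h'(y) = 6y^2. Integrate: h(y) = 2y^3.
So F(x,y) = -2xy^2 + 2y^3 - 2x^2y.
General solution: -2xy^2 + 2y^3 - 2x^2y = C.


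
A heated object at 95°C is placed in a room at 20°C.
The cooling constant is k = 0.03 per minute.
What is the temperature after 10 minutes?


Newton's law: dT/dt = -k(T - T_a) has solution T(t) = T_a + (T₀ - T_a)e^(-kt).
Plug in T_a = 20, T₀ = 95, k = 0.03, t = 10: T(10) = 20 + (75)e^(-0.30) ≈ 75.6°C.


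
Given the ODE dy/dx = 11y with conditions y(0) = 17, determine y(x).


General solution of y' = 11y is y = Ce^(11x).
Apply y(0) = 17: C = 17.
Particular solution: y = 17e^(11x).


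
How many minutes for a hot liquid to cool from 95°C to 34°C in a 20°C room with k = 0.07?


From T(t) = T_a + (T₀ - T_a)e^(-kt), set T(t) = 34:
(34 - 20) / (95 - 20) = e^(-0.07t), so t = -ln(0.187)/0.07 ≈ 24.0 minutes.


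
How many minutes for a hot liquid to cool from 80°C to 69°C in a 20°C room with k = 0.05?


From T(t) = T_a + (T₀ - T_a)e^(-kt), set T(t) = 69:
(69 - 20) / (80 - 20) = e^(-0.05t), so t = -ln(0.817)/0.05 ≈ 4.1 minutes.


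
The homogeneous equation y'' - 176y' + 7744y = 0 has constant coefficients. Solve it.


Characteristic equation: r² - 176r + 7744 = 0, i.e. (r - 88)² = 0.
Repeated root r = 88; include an x factor for the second linearly independent solution.
General solution: y = (C₁ + C₂x)e^(88x).


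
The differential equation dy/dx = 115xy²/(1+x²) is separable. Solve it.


Separate: dy/y² = 115x/(1+x²) dx.
Integrate LHS: ∫ dy/y² = -1/y.
Integrate RHS via u = 1+x²: (115/2)ln(1+x²) + C.
Result: -1/y = (115/2)ln(1+x²) + C.


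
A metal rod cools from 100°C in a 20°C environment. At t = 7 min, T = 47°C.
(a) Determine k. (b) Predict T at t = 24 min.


Newton's law: T(t) = T_a + (T₀ - T_a)e^(-kt).
(a) Use T(7) = 47: (47 - 20)/(100 - 20) = e^(-k·7), so k = -ln(0.338)/7 ≈ 0.1552.
(b) Apply k to t = 24: T(24) = 20 + (80)e^(-3.724) ≈ 21.9°C.


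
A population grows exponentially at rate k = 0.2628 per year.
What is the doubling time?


Exponential growth: P(t) = P₀ e^(0.2628t). Set P(t)/P₀ = 2: e^(0.2628t) = 2.
Solve: t = ln(2)/0.2628 ≈ 2.64 years.


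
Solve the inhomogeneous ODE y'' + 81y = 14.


Homogeneous part: r² + 81 = 0 ⇒ r = ±9i, so y_h = C₁cos(9x) + C₂sin(9x).
Try constant y_p = A; plug in: 81A = 14 ⇒ A = 14/81.
General solution: y = C₁cos(9x) + C₂sin(9x) + 14/81.


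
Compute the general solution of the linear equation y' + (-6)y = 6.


P(x) = -6 ⇒ μ = e^(-6x).
(μ y)' = 6e^(-6x) ⇒ μ y = -e^(-6x) + C.
Divide by μ: y = -1 + Ce^(6x).


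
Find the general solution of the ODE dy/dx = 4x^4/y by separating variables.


Separate variables: y dy = 4x^4 dx.
Integrate both sides: y²/2 = (4/5)x^5 + C₀.
Multiply by 2: y² = (8/5)x^5 + C.


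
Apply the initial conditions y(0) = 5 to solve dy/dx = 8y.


General solution of y' = 8y is y = Ce^(8x).
Apply y(0) = 5: C = 5.
Particular solution: y = 5e^(8x).


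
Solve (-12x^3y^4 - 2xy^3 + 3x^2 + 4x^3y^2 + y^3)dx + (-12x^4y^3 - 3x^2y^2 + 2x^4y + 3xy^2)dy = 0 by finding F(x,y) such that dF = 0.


Check exactness: ∂M/∂y = -48x^3y^3 - 6xy^2 + 8x^3y + 3y^2 and ∂N/∂x = -48x^3y^3 - 6xy^2 + 8x^3y + 3y^2; equal, so the equation is exact.
Integrate M with respect to x (treating y as constant): ∫M dx = -3x^4y^4 - x^2y^3 + x^3 + x^4y^2 + xy^3 + h(y).
Differentiate w.r.t. y and set equal to N: all terms match, so h'(y) = 0 and h is a constant absorbed into C.
General solution: -3x^4y^4 - x^2y^3 + x^3 + x^4y^2 + xy^3 = C.


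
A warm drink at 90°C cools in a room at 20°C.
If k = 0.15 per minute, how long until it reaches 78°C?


From T(t) = T_a + (T₀ - T_a)e^(-kt), set T(t) = 78:
(78 - 20) / (90 - 20) = e^(-0.15t), so t = -ln(0.829)/0.15 ≈ 1.3 minutes.


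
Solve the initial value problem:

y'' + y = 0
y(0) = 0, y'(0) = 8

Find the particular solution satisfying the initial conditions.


Characteristic roots of r² + 1 = 0 are ±1i, so y = C₁cos(x) + C₂sin(x).
Apply y(0) = 0: C₁ = 0. Differentiate and apply y'(0) = 8: 1·C₂ = 8, so C₂ = 8.
Particular solution: y = 8sin(x).


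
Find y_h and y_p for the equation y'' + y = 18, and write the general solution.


Homogeneous part: r² + 1 = 0 ⇒ r = ±1i, so y_h = C₁cos(x) + C₂sin(x).
Try constant y_p = A; plug in: 1A = 18 ⇒ A = 18.
General solution: y = C₁cos(x) + C₂sin(x) + 18.


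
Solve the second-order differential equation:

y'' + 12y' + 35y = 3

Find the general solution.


Characteristic roots of r² + 12r + 35 = 0 are -5, -7.
y_h = C₁e^(-5x) + C₂e^(-7x).
Constant forcing; try y_p = A. Then 35A = 3 ⇒ A = 3/35.
General solution: y = C₁e^(-5x) + C₂e^(-7x) + 3/35.


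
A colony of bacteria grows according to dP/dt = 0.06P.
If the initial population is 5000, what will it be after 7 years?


The ODE dP/dt = 0.06P has solution P(t) = P(0)e^(0.06t).
Substitute P(0) = 5000 and t = 7: P(7) = 5000 e^(0.42) ≈ 7610.


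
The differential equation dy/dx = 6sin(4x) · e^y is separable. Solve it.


Separate: e^(-y) dy = 6sin(4x) dx.
Integrate: -e^(-y) = -(3/2)cos(4x) + C₀.
Rearrange: e^(-y) = (3/2)cos(4x) + C.


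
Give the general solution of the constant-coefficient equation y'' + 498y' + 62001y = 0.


Characteristic equation: r² + 498r + 62001 = 0, i.e. (r + 249)² = 0.
Repeated root r = -249; include an x factor for the second linearly independent solution.
General solution: y = (C₁ + C₂x)e^(-249x).


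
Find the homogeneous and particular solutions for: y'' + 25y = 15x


Homogeneous: r² + 25 = 0 ⇒ r = ±5i, y_h = C₁cos(5x) + C₂sin(5x).
Polynomial forcing; try y_p = Ax + B. Then y_p'' + 25 y_p = 25(Ax + B) = 15x, so B = 0 and A = 3/5.
General solution: y = C₁cos(5x) + C₂sin(5x) + (3/5)x.


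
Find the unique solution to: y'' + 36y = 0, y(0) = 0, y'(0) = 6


Characteristic roots of r² + 36 = 0 are ±6i, so y = C₁cos(6x) + C₂sin(6x).
Apply y(0) = 0: C₁ = 0. Differentiate and apply y'(0) = 6: 6·C₂ = 6, so C₂ = 1.
Particular solution: y = sin(6x).


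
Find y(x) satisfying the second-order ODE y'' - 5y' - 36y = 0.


Characteristic equation: r² - 5r - 36 = 0.
Factor: (r + 4)(r - 9) = 0 ⇒ r = -4, 9 (distinct real).
General solution: y = C₁e^(-4x) + C₂e^(9x).


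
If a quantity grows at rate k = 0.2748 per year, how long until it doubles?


Exponential growth: P(t) = P₀ e^(0.2748t). Set P(t)/P₀ = 2: e^(0.2748t) = 2.
Solve: t = ln(2)/0.2748 ≈ 2.52 years.


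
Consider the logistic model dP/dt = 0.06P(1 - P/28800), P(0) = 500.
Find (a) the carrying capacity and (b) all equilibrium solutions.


Logistic ODE dP/dt = 0.06P(1 - P/28800) has equilibria where dP/dt = 0, i.e. P = 0 or P = 28800.
The coefficient (1 - P/K) = 0 when P = K, identifying K = 28800 as the carrying capacity.
(a) K = 28800; (b) equilibria P = 0 and P = 28800.


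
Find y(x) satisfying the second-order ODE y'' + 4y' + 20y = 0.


Characteristic equation: r² + 4r + 20 = 0.
Discriminant is negative; roots r = -2 ± 4i (complex conjugate pair).
General solution uses e^(α x)(C₁ cos(β x) + C₂ sin(β x)): y = e^(-2x)(C₁cos(4x) + C₂sin(4x)).


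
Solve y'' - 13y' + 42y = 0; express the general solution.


Characteristic equation: r² - 13r + 42 = 0.
Factor: (r - 6)(r - 7) = 0 ⇒ r = 6, 7 (distinct real).
General solution: y = C₁e^(6x) + C₂e^(7x).


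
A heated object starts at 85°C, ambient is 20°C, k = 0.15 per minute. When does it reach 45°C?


From T(t) = T_a + (T₀ - T_a)e^(-kt), set T(t) = 45:
(45 - 20) / (85 - 20) = e^(-0.15t), so t = -ln(0.385)/0.15 ≈ 6.4 minutes.


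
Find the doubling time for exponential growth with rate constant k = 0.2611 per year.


Exponential growth: P(t) = P₀ e^(0.2611t). Set P(t)/P₀ = 2: e^(0.2611t) = 2.
Solve: t = ln(2)/0.2611 ≈ 2.65 years.


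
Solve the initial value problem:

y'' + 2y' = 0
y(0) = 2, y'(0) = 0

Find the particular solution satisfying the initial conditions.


Characteristic roots of r² + 2r = 0 are 0, -2.
General solution y = c₁ + c₂ e^(-2x).
Apply y(0) = 2: c₁ + c₂ = 2. Apply y'(0) = 0: 0 c₁ - 2 c₂ = 0.
Solve: c₁ = 2, c₂ = 0.
Particular solution: y = 2 + 0e^(-2x).


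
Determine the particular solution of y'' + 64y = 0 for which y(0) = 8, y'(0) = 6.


Characteristic roots of r² + 64 = 0 are ±8i, so y = C₁cos(8x) + C₂sin(8x).
Apply y(0) = 8: C₁ = 8. Differentiate and apply y'(0) = 6: 8·C₂ = 6, so C₂ = 3/4.
Particular solution: y = 8cos(8x) + (3/4)sin(8x).


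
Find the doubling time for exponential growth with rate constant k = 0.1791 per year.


Exponential growth: P(t) = P₀ e^(0.1791t). Set P(t)/P₀ = 2: e^(0.1791t) = 2.
Solve: t = ln(2)/0.1791 ≈ 3.87 years.


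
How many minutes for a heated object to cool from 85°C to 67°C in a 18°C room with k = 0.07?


From T(t) = T_a + (T₀ - T_a)e^(-kt), set T(t) = 67:
(67 - 18) / (85 - 18) = e^(-0.07t), so t = -ln(0.731)/0.07 ≈ 4.5 minutes.


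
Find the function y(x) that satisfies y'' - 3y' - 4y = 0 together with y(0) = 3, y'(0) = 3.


Characteristic roots of r² - 3r - 4 = 0 are -1, 4.
General solution y = c₁ e^(-x) + c₂ e^(4x).
Apply y(0) = 3: c₁ + c₂ = 3. Apply y'(0) = 3: -1 c₁ + 4 c₂ = 3.
Solve: c₁ = 9/5, c₂ = 6/5.
Particular solution: y = (9/5)e^(-x) + (6/5)e^(4x).


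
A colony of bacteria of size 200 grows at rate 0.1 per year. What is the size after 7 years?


The ODE dP/dt = 0.1P has solution P(t) = P(0)e^(0.1t).
Substitute P(0) = 200 and t = 7: P(7) = 200 e^(0.70) ≈ 403.


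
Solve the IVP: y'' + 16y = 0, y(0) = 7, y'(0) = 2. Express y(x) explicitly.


Characteristic roots of r² + 16 = 0 are ±4i, so y = C₁cos(4x) + C₂sin(4x).
Apply y(0) = 7: C₁ = 7. Differentiate and apply y'(0) = 2: 4·C₂ = 2, so C₂ = 1/2.
Particular solution: y = 7cos(4x) + (1/2)sin(4x).


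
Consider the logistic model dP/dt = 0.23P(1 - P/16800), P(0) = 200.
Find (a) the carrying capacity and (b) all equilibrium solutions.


Logistic ODE dP/dt = 0.23P(1 - P/16800) has equilibria where dP/dt = 0, i.e. P = 0 or P = 16800.
The coefficient (1 - P/K) = 0 when P = K, identifying K = 16800 as the carrying capacity.
(a) K = 16800; (b) equilibria P = 0 and P = 16800.


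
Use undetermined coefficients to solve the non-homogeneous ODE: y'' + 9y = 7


Homogeneous part: r² + 9 = 0 ⇒ r = ±3i, so y_h = C₁cos(3x) + C₂sin(3x).
Try constant y_p = A; plug in: 9A = 7 ⇒ A = 7/9.
General solution: y = C₁cos(3x) + C₂sin(3x) + 7/9.


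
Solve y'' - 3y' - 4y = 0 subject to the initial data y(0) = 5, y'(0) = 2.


Characteristic roots of r² - 3r - 4 = 0 are 4, -1.
General solution y = c₁ e^(4x) + c₂ e^(-x).
Apply y(0) = 5: c₁ + c₂ = 5. Apply y'(0) = 2: 4 c₁ - 1 c₂ = 2.
Solve: c₁ = 7/5, c₂ = 18/5.
Particular solution: y = (7/5)e^(4x) + (18/5)e^(-x).


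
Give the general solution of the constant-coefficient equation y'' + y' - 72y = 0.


Characteristic equation: r² + r - 72 = 0.
Factor: (r - 8)(r + 9) = 0 ⇒ r = 8, -9 (distinct real).
General solution: y = C₁e^(8x) + C₂e^(-9x).


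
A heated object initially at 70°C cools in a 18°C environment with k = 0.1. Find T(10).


Newton's law: dT/dt = -k(T - T_a) has solution T(t) = T_a + (T₀ - T_a)e^(-kt).
Plug in T_a = 18, T₀ = 70, k = 0.1, t = 10: T(10) = 18 + (52)e^(-1.00) ≈ 37.1°C.


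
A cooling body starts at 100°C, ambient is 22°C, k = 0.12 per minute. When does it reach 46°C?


From T(t) = T_a + (T₀ - T_a)e^(-kt), set T(t) = 46:
(46 - 22) / (100 - 22) = e^(-0.12t), so t = -ln(0.308)/0.12 ≈ 9.8 minutes.


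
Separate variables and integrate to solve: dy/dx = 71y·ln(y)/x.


Separate: dy/[y ln(y)] = 71 dx/x.
Substitute u = ln(y): du/u = 71 dx/x.
Integrate: ln|ln(y)| = 71ln|x| + C₀, hence ln(y) = C·x^71.


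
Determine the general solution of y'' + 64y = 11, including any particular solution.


Homogeneous part: r² + 64 = 0 ⇒ r = ±8i, so y_h = C₁cos(8x) + C₂sin(8x).
Try constant y_p = A; plug in: 64A = 11 ⇒ A = 11/64.
General solution: y = C₁cos(8x) + C₂sin(8x) + 11/64.


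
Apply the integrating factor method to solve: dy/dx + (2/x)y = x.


P(x) = 2/x ⇒ μ = x^2.
(x^2 y)' = x^3 ⇒ x^2 y = x^4/(4) + C.
Solve for y: y = (1/4)x^2 + C/x^2.


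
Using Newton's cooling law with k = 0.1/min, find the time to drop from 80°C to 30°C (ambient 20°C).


From T(t) = T_a + (T₀ - T_a)e^(-kt), set T(t) = 30:
(30 - 20) / (80 - 20) = e^(-0.1t), so t = -ln(0.167)/0.1 ≈ 17.9 minutes.


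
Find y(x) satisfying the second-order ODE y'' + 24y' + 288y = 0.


Characteristic equation: r² + 24r + 288 = 0.
Discriminant is negative; roots r = -12 ± 12i (complex conjugate pair).
General solution uses e^(α x)(C₁ cos(β x) + C₂ sin(β x)): y = e^(-12x)(C₁cos(12x) + C₂sin(12x)).


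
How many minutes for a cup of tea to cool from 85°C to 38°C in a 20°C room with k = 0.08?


From T(t) = T_a + (T₀ - T_a)e^(-kt), set T(t) = 38:
(38 - 20) / (85 - 20) = e^(-0.08t), so t = -ln(0.277)/0.08 ≈ 16.1 minutes.


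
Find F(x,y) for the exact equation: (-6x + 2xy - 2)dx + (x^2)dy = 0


Check exactness: ∂M/∂y = 2x and ∂N/∂x = 2x; equal, so the equation is exact.
Integrate M with respect to x (treating y as constant): ∫M dx = -3x^2 + x^2y - 2x + h(y).
Differentiate w.r.t. y and set equal to N: all terms match, so h'(y) = 0 and h is a constant absorbed into C.
General solution: -3x^2 + x^2y - 2x = C.


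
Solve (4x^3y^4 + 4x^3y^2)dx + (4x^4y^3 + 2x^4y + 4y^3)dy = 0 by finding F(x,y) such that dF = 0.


Check exactness: ∂M/∂y = 16x^3y^3 + 8x^3y and ∂N/∂x = 16x^3y^3 + 8x^3y; equal, so the equation is exact.
Integrate M with respect to x (treating y as constant): ∫M dx = x^4y^4 + x^4y^2 + h(y).
Differentiate w.r.t. y and set equal to N: the x-dependent terms already match, leaving h'(y) = 4y^3. Integrate: h(y) = y^4.
So F(x,y) = x^4y^4 + x^4y^2 + y^4.
General solution: x^4y^4 + x^4y^2 + y^4 = C.


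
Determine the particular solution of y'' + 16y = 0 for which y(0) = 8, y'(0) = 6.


Characteristic roots of r² + 16 = 0 are ±4i, so y = C₁cos(4x) + C₂sin(4x).
Apply y(0) = 8: C₁ = 8. Differentiate and apply y'(0) = 6: 4·C₂ = 6, so C₂ = 3/2.
Particular solution: y = 8cos(4x) + (3/2)sin(4x).


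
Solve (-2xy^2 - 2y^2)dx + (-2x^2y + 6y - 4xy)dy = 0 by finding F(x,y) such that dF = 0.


Check exactness: ∂M/∂y = -4xy - 4y and ∂N/∂x = -4xy - 4y; equal, so the equation is exact.
Integrate M with respect to x (treating y as constant): ∫M dx = -x^2y^2 - 2xy^2 + h(y).
Differentiate w.r.t. y and set equal to N: the x-dependent terms already match, leaving h'(y) = 6y. Integrate: h(y) = 3y^2.
So F(x,y) = -x^2y^2 + 3y^2 - 2xy^2.
General solution: -x^2y^2 + 3y^2 - 2xy^2 = C.


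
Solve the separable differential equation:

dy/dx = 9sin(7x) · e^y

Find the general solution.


Separate: e^(-y) dy = 9sin(7x) dx.
Integrate: -e^(-y) = -(9/7)cos(7x) + C₀.
Rearrange: e^(-y) = (9/7)cos(7x) + C.


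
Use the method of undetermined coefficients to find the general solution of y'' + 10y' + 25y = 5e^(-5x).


Characteristic polynomial (r + 5)² = 0; repeated root r = -5.
y_h = (C₁ + C₂x)e^(-5x). Forcing matches the repeated root (resonance), so try y_p = Ax² e^(-5x).
Substitute and solve for A: 2A = 5, so A = 5/2.
General solution: y = (C₁ + C₂x + (5/2)x²)e^(-5x).


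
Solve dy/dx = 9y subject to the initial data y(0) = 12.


General solution of y' = 9y is y = Ce^(9x).
Apply y(0) = 12: C = 12.
Particular solution: y = 12e^(9x).


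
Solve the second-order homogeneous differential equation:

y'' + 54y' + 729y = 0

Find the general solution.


Characteristic equation: r² + 54r + 729 = 0, i.e. (r + 27)² = 0.
Repeated root r = -27; include an x factor for the second linearly independent solution.
General solution: y = (C₁ + C₂x)e^(-27x).


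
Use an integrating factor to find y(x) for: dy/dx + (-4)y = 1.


P(x) = -4 ⇒ μ = e^(-4x).
(μ y)' = e^(-4x) ⇒ μ y = -(1/4)e^(-4x) + C.
Divide by μ: y = -1/4 + Ce^(4x).


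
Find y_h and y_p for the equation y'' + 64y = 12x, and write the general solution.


Homogeneous: r² + 64 = 0 ⇒ r = ±8i, y_h = C₁cos(8x) + C₂sin(8x).
Polynomial forcing; try y_p = Ax + B. Then y_p'' + 64 y_p = 64(Ax + B) = 12x, so B = 0 and A = 3/16.
General solution: y = C₁cos(8x) + C₂sin(8x) + (3/16)x.


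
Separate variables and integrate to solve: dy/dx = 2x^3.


Integrate both sides with respect to x: y = ∫ 2x^3 dx = (1/2)x^4 + C.


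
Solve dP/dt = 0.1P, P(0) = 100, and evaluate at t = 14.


The ODE dP/dt = 0.1P has solution P(t) = P(0)e^(0.1t).
Substitute P(0) = 100 and t = 14: P(14) = 100 e^(1.40) ≈ 406.


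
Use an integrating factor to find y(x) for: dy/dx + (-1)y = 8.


P(x) = -1 ⇒ μ = e^(-x).
(μ y)' = 8e^(-x) ⇒ μ y = -8e^(-x) + C.
Divide by μ: y = -8 + Ce^(x).


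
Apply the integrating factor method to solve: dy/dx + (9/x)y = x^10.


P(x) = 9/x ⇒ μ = x^9.
(x^9 y)' = x^9·x^10 = x^19.
Integrate: x^9 y = x^20/(20) + C.
Solve for y: y = (1/20)x^11 + C/x^9.


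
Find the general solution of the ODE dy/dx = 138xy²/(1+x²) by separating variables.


Separate: dy/y² = 138x/(1+x²) dx.
Integrate LHS: ∫ dy/y² = -1/y.
Integrate RHS via u = 1+x²: 69ln(1+x²) + C.
Result: -1/y = 69ln(1+x²) + C.


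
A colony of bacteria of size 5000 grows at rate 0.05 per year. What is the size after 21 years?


The ODE dP/dt = 0.05P has solution P(t) = P(0)e^(0.05t).
Substitute P(0) = 5000 and t = 21: P(21) = 5000 e^(1.05) ≈ 14288.


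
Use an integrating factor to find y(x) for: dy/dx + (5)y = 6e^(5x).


P(x) = 5 ⇒ μ = e^(5x).
(μ y)' = 6e^(10x) ⇒ μ y = (6/10)e^(10x) + C.
Divide by μ: y = (3/5)e^(5x) + Ce^(-5x).


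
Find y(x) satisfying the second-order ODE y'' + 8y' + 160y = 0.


Characteristic equation: r² + 8r + 160 = 0.
Discriminant is negative; roots r = -4 ± 12i (complex conjugate pair).
General solution uses e^(α x)(C₁ cos(β x) + C₂ sin(β x)): y = e^(-4x)(C₁cos(12x) + C₂sin(12x)).


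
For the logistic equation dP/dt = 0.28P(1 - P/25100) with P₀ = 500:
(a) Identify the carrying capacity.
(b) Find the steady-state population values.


Logistic ODE dP/dt = 0.28P(1 - P/25100) has equilibria where dP/dt = 0, i.e. P = 0 or P = 25100.
The coefficient (1 - P/K) = 0 when P = K, identifying K = 25100 as the carrying capacity.
(a) K = 25100; (b) equilibria P = 0 and P = 25100.


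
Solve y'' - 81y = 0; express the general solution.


Characteristic equation: r² - 81 = 0.
Factor: (r - 9)(r + 9) = 0 ⇒ r = 9, -9 (distinct real).
General solution: y = C₁e^(9x) + C₂e^(-9x).


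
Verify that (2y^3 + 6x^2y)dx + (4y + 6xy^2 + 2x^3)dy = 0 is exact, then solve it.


Check exactness: ∂M/∂y = 6y^2 + 6x^2 and ∂N/∂x = 6y^2 + 6x^2; equal, so the equation is exact.
Integrate M with respect to x (treating y as constant): ∫M dx = 2xy^3 + 2x^3y + h(y).
Differentiate w.r.t. y and set equal to N: the x-dependent terms already match, leaving h'(y) = 4y. Integrate: h(y) = 2y^2.
So F(x,y) = 2y^2 + 2xy^3 + 2x^3y.
General solution: 2y^2 + 2xy^3 + 2x^3y = C.


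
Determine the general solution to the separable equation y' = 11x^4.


Integrate both sides with respect to x: y = ∫ 11x^4 dx = (11/5)x^5 + C.


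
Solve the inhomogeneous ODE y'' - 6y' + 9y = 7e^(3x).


Characteristic polynomial (r - 3)² = 0; repeated root r = 3.
y_h = (C₁ + C₂x)e^(3x). Forcing matches the repeated root (resonance), so try y_p = Ax² e^(3x).
Substitute and solve for A: 2A = 7, so A = 7/2.
General solution: y = (C₁ + C₂x + (7/2)x²)e^(3x).


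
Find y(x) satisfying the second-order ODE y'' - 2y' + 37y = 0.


Characteristic equation: r² - 2r + 37 = 0.
Discriminant is negative; roots r = 1 ± 6i (complex conjugate pair).
General solution uses e^(α x)(C₁ cos(β x) + C₂ sin(β x)): y = e^(x)(C₁cos(6x) + C₂sin(6x)).


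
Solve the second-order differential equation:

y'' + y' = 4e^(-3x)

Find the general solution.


Characteristic roots of r² + r = 0 are -1, 0.
y_h = C₁e^(-x) + C₂.
Forcing exponent -3 is not a characteristic root; try y_p = Ae^(-3x).
Substitute: A·(9 + (1)·-3 + (0)) = A·6 = 4, so A = 2/3.
General solution: y = C₁e^(-x) + C₂ + (2/3)e^(-3x).


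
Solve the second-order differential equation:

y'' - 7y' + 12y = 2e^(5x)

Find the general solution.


Characteristic roots of r² - 7r + 12 = 0 are 3, 4.
y_h = C₁e^(3x) + C₂e^(4x).
Forcing exponent 5 is not a characteristic root; try y_p = Ae^(5x).
Substitute: A·(25 + (-7)·5 + (12)) = A·2 = 2, so A = 1.
General solution: y = C₁e^(3x) + C₂e^(4x) + e^(5x).


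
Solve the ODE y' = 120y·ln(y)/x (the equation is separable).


Separate: dy/[y ln(y)] = 120 dx/x.
Substitute u = ln(y): du/u = 120 dx/x.
Integrate: ln|ln(y)| = 120ln|x| + C₀, hence ln(y) = C·x^120.


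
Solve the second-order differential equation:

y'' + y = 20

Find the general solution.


Homogeneous part: r² + 1 = 0 ⇒ r = ±1i, so y_h = C₁cos(x) + C₂sin(x).
Try constant y_p = A; plug in: 1A = 20 ⇒ A = 20.
General solution: y = C₁cos(x) + C₂sin(x) + 20.


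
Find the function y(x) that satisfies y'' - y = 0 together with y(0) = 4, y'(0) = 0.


Characteristic roots of r² - 1 = 0 are 1, -1.
General solution y = c₁ e^(x) + c₂ e^(-x).
Apply y(0) = 4: c₁ + c₂ = 4. Apply y'(0) = 0: 1 c₁ - 1 c₂ = 0.
Solve: c₁ = 2, c₂ = 2.
Particular solution: y = 2e^(x) + 2e^(-x).


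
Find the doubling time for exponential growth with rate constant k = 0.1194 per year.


Exponential growth: P(t) = P₀ e^(0.1194t). Set P(t)/P₀ = 2: e^(0.1194t) = 2.
Solve: t = ln(2)/0.1194 ≈ 5.81 years.


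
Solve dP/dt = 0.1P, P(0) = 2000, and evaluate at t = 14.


The ODE dP/dt = 0.1P has solution P(t) = P(0)e^(0.1t).
Substitute P(0) = 2000 and t = 14: P(14) = 2000 e^(1.40) ≈ 8110.


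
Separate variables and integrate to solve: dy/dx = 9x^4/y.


Separate variables: y dy = 9x^4 dx.
Integrate both sides: y²/2 = (9/5)x^5 + C₀.
Multiply by 2: y² = (18/5)x^5 + C.


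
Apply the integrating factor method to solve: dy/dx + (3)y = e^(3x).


P(x) = 3 ⇒ μ = e^(3x).
(μ y)' = e^(6x) ⇒ μ y = e^(6x)/6 + C.
Divide by μ: y = (1/6)e^(3x) + Ce^(-3x).


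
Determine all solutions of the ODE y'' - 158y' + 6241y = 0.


Characteristic equation: r² - 158r + 6241 = 0, i.e. (r - 79)² = 0.
Repeated root r = 79; include an x factor for the second linearly independent solution.
General solution: y = (C₁ + C₂x)e^(79x).


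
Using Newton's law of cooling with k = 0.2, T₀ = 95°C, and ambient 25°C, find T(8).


Newton's law: dT/dt = -k(T - T_a) has solution T(t) = T_a + (T₀ - T_a)e^(-kt).
Plug in T_a = 25, T₀ = 95, k = 0.2, t = 8: T(8) = 25 + (70)e^(-1.60) ≈ 39.1°C.


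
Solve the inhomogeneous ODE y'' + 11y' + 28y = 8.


Characteristic roots of r² + 11r + 28 = 0 are -7, -4.
y_h = C₁e^(-7x) + C₂e^(-4x).
Constant forcing; try y_p = A. Then 28A = 8 ⇒ A = 2/7.
General solution: y = C₁e^(-7x) + C₂e^(-4x) + 2/7.


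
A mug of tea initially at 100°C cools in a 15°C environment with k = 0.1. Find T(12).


Newton's law: dT/dt = -k(T - T_a) has solution T(t) = T_a + (T₀ - T_a)e^(-kt).
Plug in T_a = 15, T₀ = 100, k = 0.1, t = 12: T(12) = 15 + (85)e^(-1.20) ≈ 40.6°C.


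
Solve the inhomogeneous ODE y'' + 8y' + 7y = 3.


Characteristic roots of r² + 8r + 7 = 0 are -7, -1.
y_h = C₁e^(-7x) + C₂e^(-x).
Constant forcing; try y_p = A. Then 7A = 3 ⇒ A = 3/7.
General solution: y = C₁e^(-7x) + C₂e^(-x) + 3/7.


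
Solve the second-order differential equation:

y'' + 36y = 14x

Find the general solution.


Homogeneous: r² + 36 = 0 ⇒ r = ±6i, y_h = C₁cos(6x) + C₂sin(6x).
Polynomial forcing; try y_p = Ax + B. Then y_p'' + 36 y_p = 36(Ax + B) = 14x, so B = 0 and A = 7/18.
General solution: y = C₁cos(6x) + C₂sin(6x) + (7/18)x.


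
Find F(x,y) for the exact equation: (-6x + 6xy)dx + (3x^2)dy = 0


Check exactness: ∂M/∂y = 6x and ∂N/∂x = 6x; equal, so the equation is exact.
Integrate M with respect to x (treating y as constant): ∫M dx = -3x^2 + 3x^2y + h(y).
Differentiate w.r.t. y and set equal to N: all terms match, so h'(y) = 0 and h is a constant absorbed into C.
General solution: -3x^2 + 3x^2y = C.


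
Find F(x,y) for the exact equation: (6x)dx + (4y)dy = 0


Check exactness: ∂M/∂y = 0 and ∂N/∂x = 0; equal, so the equation is exact.
Integrate M with respect to x (treating y as constant): ∫M dx = 3x^2 + h(y).
Differentiate w.r.t. y and set equal to N: the x-dependent terms already match, leaving h'(y) = 4y. Integrate: h(y) = 2y^2.
So F(x,y) = 2y^2 + 3x^2.
General solution: 2y^2 + 3x^2 = C.


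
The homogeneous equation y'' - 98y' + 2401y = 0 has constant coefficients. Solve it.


Characteristic equation: r² - 98r + 2401 = 0, i.e. (r - 49)² = 0.
Repeated root r = 49; include an x factor for the second linearly independent solution.
General solution: y = (C₁ + C₂x)e^(49x).


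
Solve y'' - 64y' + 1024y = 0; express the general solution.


Characteristic equation: r² - 64r + 1024 = 0, i.e. (r - 32)² = 0.
Repeated root r = 32; include an x factor for the second linearly independent solution.
General solution: y = (C₁ + C₂x)e^(32x).


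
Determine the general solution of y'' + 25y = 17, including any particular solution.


Homogeneous part: r² + 25 = 0 ⇒ r = ±5i, so y_h = C₁cos(5x) + C₂sin(5x).
Try constant y_p = A; plug in: 25A = 17 ⇒ A = 17/25.
General solution: y = C₁cos(5x) + C₂sin(5x) + 17/25.


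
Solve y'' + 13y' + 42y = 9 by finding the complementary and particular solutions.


Characteristic roots of r² + 13r + 42 = 0 are -7, -6.
y_h = C₁e^(-7x) + C₂e^(-6x).
Constant forcing; try y_p = A. Then 42A = 9 ⇒ A = 3/14.
General solution: y = C₁e^(-7x) + C₂e^(-6x) + 3/14.


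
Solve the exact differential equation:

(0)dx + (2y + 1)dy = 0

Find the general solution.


Check exactness: ∂M/∂y = 0 and ∂N/∂x = 0; equal, so the equation is exact.
Integrate M with respect to x (treating y as constant): ∫M dx = 0 + h(y).
Differentiate w.r.t. y and set equal to N: the x-dependent terms already match, leaving h'(y) = 2y + 1. Integrate: h(y) = y^2 + y.
So F(x,y) = y^2 + y.
General solution: y^2 + y = C.


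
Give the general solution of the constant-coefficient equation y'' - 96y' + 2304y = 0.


Characteristic equation: r² - 96r + 2304 = 0, i.e. (r - 48)² = 0.
Repeated root r = 48; include an x factor for the second linearly independent solution.
General solution: y = (C₁ + C₂x)e^(48x).


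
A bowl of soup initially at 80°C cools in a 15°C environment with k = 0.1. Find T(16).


Newton's law: dT/dt = -k(T - T_a) has solution T(t) = T_a + (T₀ - T_a)e^(-kt).
Plug in T_a = 15, T₀ = 80, k = 0.1, t = 16: T(16) = 15 + (65)e^(-1.60) ≈ 28.1°C.


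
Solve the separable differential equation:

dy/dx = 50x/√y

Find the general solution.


Separate: √y dy = 50x dx.
Integrate: (2/3)y^(3/2) = 25x² + C.


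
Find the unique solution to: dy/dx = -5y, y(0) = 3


General solution of y' = -5y is y = Ce^(-5x).
Apply y(0) = 3: C = 3.
Particular solution: y = 3e^(-5x).


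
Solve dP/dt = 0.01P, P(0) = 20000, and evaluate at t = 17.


The ODE dP/dt = 0.01P has solution P(t) = P(0)e^(0.01t).
Substitute P(0) = 20000 and t = 17: P(17) = 20000 e^(0.17) ≈ 23706.


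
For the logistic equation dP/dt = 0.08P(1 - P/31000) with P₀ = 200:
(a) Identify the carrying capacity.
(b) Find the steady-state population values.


Logistic ODE dP/dt = 0.08P(1 - P/31000) has equilibria where dP/dt = 0, i.e. P = 0 or P = 31000.
The coefficient (1 - P/K) = 0 when P = K, identifying K = 31000 as the carrying capacity.
(a) K = 31000; (b) equilibria P = 0 and P = 31000.


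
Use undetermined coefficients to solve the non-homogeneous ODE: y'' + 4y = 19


Homogeneous part: r² + 4 = 0 ⇒ r = ±2i, so y_h = C₁cos(2x) + C₂sin(2x).
Try constant y_p = A; plug in: 4A = 19 ⇒ A = 19/4.
General solution: y = C₁cos(2x) + C₂sin(2x) + 19/4.


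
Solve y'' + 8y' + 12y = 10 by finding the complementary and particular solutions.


Characteristic roots of r² + 8r + 12 = 0 are -2, -6.
y_h = C₁e^(-2x) + C₂e^(-6x).
Constant forcing; try y_p = A. Then 12A = 10 ⇒ A = 5/6.
General solution: y = C₁e^(-2x) + C₂e^(-6x) + 5/6.


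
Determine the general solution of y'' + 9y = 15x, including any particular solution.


Homogeneous: r² + 9 = 0 ⇒ r = ±3i, y_h = C₁cos(3x) + C₂sin(3x).
Polynomial forcing; try y_p = Ax + B. Then y_p'' + 9 y_p = 9(Ax + B) = 15x, so B = 0 and A = 5/3.
General solution: y = C₁cos(3x) + C₂sin(3x) + (5/3)x.
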